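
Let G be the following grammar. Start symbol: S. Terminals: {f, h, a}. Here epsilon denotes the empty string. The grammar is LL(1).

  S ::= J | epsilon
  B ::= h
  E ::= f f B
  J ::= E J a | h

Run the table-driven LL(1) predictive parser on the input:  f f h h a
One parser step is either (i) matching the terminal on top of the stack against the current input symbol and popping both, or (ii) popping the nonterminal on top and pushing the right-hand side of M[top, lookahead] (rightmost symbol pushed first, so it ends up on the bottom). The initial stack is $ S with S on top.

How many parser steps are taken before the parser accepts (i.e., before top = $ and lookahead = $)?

step 1: stack=$ S  input=f f h h a $  — expand S ::= J
step 2: stack=$ J  input=f f h h a $  — expand J ::= E J a
step 3: stack=$ a J E  input=f f h h a $  — expand E ::= f f B
step 4: stack=$ a J B f f  input=f f h h a $  — match f
step 5: stack=$ a J B f  input=f h h a $  — match f
step 6: stack=$ a J B  input=h h a $  — expand B ::= h
step 7: stack=$ a J h  input=h h a $  — match h
step 8: stack=$ a J  input=h a $  — expand J ::= h
step 9: stack=$ a h  input=h a $  — match h
step 10: stack=$ a  input=a $  — match a
Accept reached after 10 steps.

10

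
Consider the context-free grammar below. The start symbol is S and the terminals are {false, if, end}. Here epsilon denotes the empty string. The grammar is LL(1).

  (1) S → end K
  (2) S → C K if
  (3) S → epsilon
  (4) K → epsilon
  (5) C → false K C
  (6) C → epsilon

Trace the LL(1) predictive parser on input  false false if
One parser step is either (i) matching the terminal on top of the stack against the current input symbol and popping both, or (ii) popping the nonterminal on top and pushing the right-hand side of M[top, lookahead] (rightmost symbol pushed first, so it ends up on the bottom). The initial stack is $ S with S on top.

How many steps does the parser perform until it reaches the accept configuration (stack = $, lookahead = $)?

10

      Stack             Input             Action
   1  $ S               false false if $  expand S → C K if
   2  $ if K C          false false if $  expand C → false K C
   3  $ if K C K false  false false if $  match false
   4  $ if K C K        false if $        expand K → epsilon
   5  $ if K C          false if $        expand C → false K C
   6  $ if K C K false  false if $        match false
   7  $ if K C K        if $              expand K → epsilon
   8  $ if K C          if $              expand C → epsilon
   9  $ if K            if $              expand K → epsilon
  10  $ if              if $              match if
Accept reached after 10 steps.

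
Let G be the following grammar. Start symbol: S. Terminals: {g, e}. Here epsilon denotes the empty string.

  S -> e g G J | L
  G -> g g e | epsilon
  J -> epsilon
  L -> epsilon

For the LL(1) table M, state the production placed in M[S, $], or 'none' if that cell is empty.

S -> L

FIRST(G): from G->g g e we get {g}; from G->epsilon we get {epsilon}. So FIRST(G) = {epsilon, g}.
FIRST(J): from J->epsilon we get {epsilon}. So FIRST(J) = {epsilon}.
FIRST(L): from L->epsilon we get {epsilon}. So FIRST(L) = {epsilon}.
FIRST(S): from S->e g G J we get {e}; from S->L we get {epsilon}. So FIRST(S) = {epsilon, e}.
FOLLOW(S) includes $ since S is the start symbol.
FOLLOW(S): S appears on no right-hand side. Thus FOLLOW(S) = {$}.
For S -> e g G J: FIRST(e g G J) = {e}, so it goes in M[S, t] for t ∈ {e}.
For S -> L: FIRST(L) = {epsilon}, so it goes in M[S, t] for t ∈ {}; since epsilon ∈ FIRST, also for every t ∈ FOLLOW(S) = {$}.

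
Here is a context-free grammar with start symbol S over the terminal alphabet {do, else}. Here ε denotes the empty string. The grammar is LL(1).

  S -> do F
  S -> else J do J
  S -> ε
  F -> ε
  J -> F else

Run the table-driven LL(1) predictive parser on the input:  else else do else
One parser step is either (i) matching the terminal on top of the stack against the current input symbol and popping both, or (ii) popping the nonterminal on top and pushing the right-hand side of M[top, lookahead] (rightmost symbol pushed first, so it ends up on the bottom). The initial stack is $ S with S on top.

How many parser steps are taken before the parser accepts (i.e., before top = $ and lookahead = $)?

9

step 1: stack=$ S  input=else else do else $  — expand S -> else J do J
step 2: stack=$ J do J else  input=else else do else $  — match else
step 3: stack=$ J do J  input=else do else $  — expand J -> F else
step 4: stack=$ J do else F  input=else do else $  — expand F -> ε
step 5: stack=$ J do else  input=else do else $  — match else
step 6: stack=$ J do  input=do else $  — match do
step 7: stack=$ J  input=else $  — expand J -> F else
step 8: stack=$ else F  input=else $  — expand F -> ε
step 9: stack=$ else  input=else $  — match else
Accept reached after 9 steps.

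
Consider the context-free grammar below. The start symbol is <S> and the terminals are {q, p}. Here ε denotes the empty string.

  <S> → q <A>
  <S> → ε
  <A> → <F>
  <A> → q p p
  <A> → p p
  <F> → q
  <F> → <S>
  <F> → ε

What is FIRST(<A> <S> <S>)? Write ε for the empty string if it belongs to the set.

FIRST(<S>): from <S>→q <A> we get {q}; from <S>→ε we get {ε}. So FIRST(<S>) = {ε, q}.
FIRST(<F>): from <F>→q we get {q}; from <F>→<S> we get {ε, q}; from <F>→ε we get {ε}. So FIRST(<F>) = {ε, q}.
FIRST(<A>): from <A>→<F> we get {ε, q}; from <A>→q p p we get {q}; from <A>→p p we get {p}. So FIRST(<A>) = {ε, p, q}.
FIRST(<A> <S> <S>): take FIRST of each symbol in turn, carrying on past any symbol whose FIRST contains ε; result {ε, p, q}.

{ε, p, q}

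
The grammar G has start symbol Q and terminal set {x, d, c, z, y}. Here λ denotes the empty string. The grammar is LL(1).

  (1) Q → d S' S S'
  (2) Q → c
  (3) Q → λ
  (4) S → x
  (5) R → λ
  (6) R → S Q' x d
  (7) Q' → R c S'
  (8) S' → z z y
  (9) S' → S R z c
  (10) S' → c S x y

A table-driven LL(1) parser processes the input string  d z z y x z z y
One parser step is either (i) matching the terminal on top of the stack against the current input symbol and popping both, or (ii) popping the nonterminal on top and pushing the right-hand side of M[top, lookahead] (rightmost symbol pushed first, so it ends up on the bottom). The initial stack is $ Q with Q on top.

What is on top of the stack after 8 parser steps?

     Stack         Input              Action
  1  $ Q           d z z y x z z y $  expand Q → d S' S S'
  2  $ S' S S' d   d z z y x z z y $  match d
  3  $ S' S S'     z z y x z z y $    expand S' → z z y
  4  $ S' S y z z  z z y x z z y $    match z
  5  $ S' S y z    z y x z z y $      match z
  6  $ S' S y      y x z z y $        match y
  7  $ S' S        x z z y $          expand S → x
  8  $ S' x        x z z y $          match x
Stack after step 8: $ S' (top = S').

S'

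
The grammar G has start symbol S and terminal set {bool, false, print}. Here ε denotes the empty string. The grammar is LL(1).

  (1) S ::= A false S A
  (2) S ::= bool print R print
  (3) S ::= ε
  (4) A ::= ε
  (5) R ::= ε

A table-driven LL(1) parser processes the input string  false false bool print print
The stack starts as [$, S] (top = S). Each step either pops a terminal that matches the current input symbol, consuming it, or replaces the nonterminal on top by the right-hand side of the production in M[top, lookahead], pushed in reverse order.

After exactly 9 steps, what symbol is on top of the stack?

step 1: stack=$ S  input=false false bool print print $  — expand S ::= A false S A
step 2: stack=$ A S false A  input=false false bool print print $  — expand A ::= ε
step 3: stack=$ A S false  input=false false bool print print $  — match false
step 4: stack=$ A S  input=false bool print print $  — expand S ::= A false S A
step 5: stack=$ A A S false A  input=false bool print print $  — expand A ::= ε
step 6: stack=$ A A S false  input=false bool print print $  — match false
step 7: stack=$ A A S  input=bool print print $  — expand S ::= bool print R print
step 8: stack=$ A A print R print bool  input=bool print print $  — match bool
step 9: stack=$ A A print R print  input=print print $  — match print
Stack after step 9: $ A A print R (top = R).

R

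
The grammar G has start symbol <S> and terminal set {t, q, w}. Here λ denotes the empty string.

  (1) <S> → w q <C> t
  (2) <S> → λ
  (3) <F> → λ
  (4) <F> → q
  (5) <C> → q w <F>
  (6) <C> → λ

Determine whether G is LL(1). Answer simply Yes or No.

Yes

FIRST(<S>) = {λ, w}
FIRST(<F>) = {λ, q}
FIRST(<C>) = {λ, q}
FOLLOW(<S>) = {$}
FOLLOW(<F>) = {t}
FOLLOW(<C>) = {t}
Each cell of M receives at most one production.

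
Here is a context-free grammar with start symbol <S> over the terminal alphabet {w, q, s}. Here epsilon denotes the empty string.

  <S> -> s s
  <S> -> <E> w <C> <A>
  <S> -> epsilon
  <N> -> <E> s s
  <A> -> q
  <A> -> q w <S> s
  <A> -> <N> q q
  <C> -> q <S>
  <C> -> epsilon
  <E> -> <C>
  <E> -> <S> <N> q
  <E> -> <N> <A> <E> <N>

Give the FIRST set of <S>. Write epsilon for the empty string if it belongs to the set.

FIRST(<C>): from <C>->q <S> we get {q}; from <C>->epsilon we get {epsilon}. So FIRST(<C>) = {epsilon, q}.
FIRST(<S>): from <S>->s s we get {s}; from <S>-><E> w <C> <A> we get {q, s, w}; from <S>->epsilon we get {epsilon}. So FIRST(<S>) = {epsilon, q, s, w}.
FIRST(<N>): from <N>-><E> s s we get {q, s, w}. So FIRST(<N>) = {q, s, w}.
FIRST(<A>): from <A>->q we get {q}; from <A>->q w <S> s we get {q}; from <A>-><N> q q we get {q, s, w}. So FIRST(<A>) = {q, s, w}.
FIRST(<E>): from <E>-><C> we get {epsilon, q}; from <E>-><S> <N> q we get {q, s, w}; from <E>-><N> <A> <E> <N> we get {q, s, w}. So FIRST(<E>) = {epsilon, q, s, w}.

{epsilon, q, s, w}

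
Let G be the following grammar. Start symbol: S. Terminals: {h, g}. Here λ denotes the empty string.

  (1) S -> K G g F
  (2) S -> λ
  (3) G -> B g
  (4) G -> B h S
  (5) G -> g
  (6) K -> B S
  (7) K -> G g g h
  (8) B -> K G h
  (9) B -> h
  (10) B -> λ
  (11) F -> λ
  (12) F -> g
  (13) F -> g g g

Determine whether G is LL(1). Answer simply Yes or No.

No

FIRST(S) = {λ, g, h}
FIRST(G) = {g, h}
FIRST(K) = {λ, g, h}
FIRST(B) = {λ, g, h}
FIRST(F) = {λ, g}
FOLLOW(S) = {$, g, h}
FOLLOW(G) = {g, h}
FOLLOW(K) = {g, h}
FOLLOW(B) = {g, h}
FOLLOW(F) = {$, g, h}
Cell M[B, g] receives both B -> K G h and B -> λ — the grammar is not LL(1).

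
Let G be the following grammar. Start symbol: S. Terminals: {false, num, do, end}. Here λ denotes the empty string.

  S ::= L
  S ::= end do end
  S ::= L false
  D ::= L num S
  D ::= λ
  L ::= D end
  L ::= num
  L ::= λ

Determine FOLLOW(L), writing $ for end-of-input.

FIRST(S) = {λ, end, false, num}  (via L, L false)
FIRST(D) = {λ, end, num}  (via L num S)
FIRST(L) = {λ, end, num}  (via D end)
FOLLOW(S) includes $ since S is the start symbol.
FOLLOW(D): in L::=D end, D is followed by end with FIRST {end}. Thus FOLLOW(D) = {end}.
FOLLOW(S): in D::=L num S, the suffix after S is empty, so FOLLOW(S) ⊇ FOLLOW(D) = {end}. Thus FOLLOW(S) = {$, end}.
FOLLOW(L): in S::=L, the suffix after L is empty, so FOLLOW(L) ⊇ FOLLOW(S) = {$, end}; in S::=L false, L is followed by false with FIRST {false}; in D::=L num S, L is followed by num S with FIRST {num}. Thus FOLLOW(L) = {$, end, false, num}.

{$, end, false, num}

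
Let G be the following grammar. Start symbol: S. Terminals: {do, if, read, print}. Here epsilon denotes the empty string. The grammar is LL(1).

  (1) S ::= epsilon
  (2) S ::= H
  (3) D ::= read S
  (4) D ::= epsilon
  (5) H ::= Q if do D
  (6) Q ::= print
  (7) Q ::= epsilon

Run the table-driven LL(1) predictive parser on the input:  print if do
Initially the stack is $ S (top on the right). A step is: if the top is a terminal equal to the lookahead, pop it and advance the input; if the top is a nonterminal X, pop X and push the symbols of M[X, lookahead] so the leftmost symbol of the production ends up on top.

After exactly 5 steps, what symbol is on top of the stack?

do

step 1: stack=$ S  input=print if do $  — expand S ::= H
step 2: stack=$ H  input=print if do $  — expand H ::= Q if do D
step 3: stack=$ D do if Q  input=print if do $  — expand Q ::= print
step 4: stack=$ D do if print  input=print if do $  — match print
step 5: stack=$ D do if  input=if do $  — match if
Stack after step 5: $ D do (top = do).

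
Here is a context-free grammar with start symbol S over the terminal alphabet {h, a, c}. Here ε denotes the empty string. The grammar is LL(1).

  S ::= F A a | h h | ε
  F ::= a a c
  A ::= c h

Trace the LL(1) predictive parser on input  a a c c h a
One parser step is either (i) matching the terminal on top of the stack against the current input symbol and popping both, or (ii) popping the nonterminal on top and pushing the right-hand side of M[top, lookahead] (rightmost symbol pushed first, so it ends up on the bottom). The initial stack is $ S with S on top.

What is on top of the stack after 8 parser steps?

a

step 1: stack=$ S  input=a a c c h a $  — expand S ::= F A a
step 2: stack=$ a A F  input=a a c c h a $  — expand F ::= a a c
step 3: stack=$ a A c a a  input=a a c c h a $  — match a
step 4: stack=$ a A c a  input=a c c h a $  — match a
step 5: stack=$ a A c  input=c c h a $  — match c
step 6: stack=$ a A  input=c h a $  — expand A ::= c h
step 7: stack=$ a h c  input=c h a $  — match c
step 8: stack=$ a h  input=h a $  — match h
Stack after step 8: $ a (top = a).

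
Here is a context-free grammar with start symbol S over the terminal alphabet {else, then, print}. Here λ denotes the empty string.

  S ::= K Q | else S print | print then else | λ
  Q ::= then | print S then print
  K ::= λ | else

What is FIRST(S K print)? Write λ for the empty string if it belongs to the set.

{else, print, then}

FIRST(Q): from Q::=then we get {then}; from Q::=print S then print we get {print}. So FIRST(Q) = {print, then}.
FIRST(K): from K::=λ we get {λ}; from K::=else we get {else}. So FIRST(K) = {λ, else}.
FIRST(S): from S::=K Q we get {else, print, then}; from S::=else S print we get {else}; from S::=print then else we get {print}; from S::=λ we get {λ}. So FIRST(S) = {λ, else, print, then}.
FIRST(S K print): take FIRST of each symbol in turn, carrying on past any symbol whose FIRST contains λ; result {else, print, then}.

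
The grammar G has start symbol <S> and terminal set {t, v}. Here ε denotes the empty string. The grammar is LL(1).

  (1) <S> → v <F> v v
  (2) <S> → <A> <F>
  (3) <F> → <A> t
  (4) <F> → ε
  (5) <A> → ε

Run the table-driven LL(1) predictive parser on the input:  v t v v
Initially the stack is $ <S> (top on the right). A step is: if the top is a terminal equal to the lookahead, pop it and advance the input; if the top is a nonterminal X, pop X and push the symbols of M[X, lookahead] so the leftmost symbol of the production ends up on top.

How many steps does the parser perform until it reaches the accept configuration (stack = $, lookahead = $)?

     Stack        Input      Action
  1  $ <S>        v t v v $  expand <S> → v <F> v v
  2  $ v v <F> v  v t v v $  match v
  3  $ v v <F>    t v v $    expand <F> → <A> t
  4  $ v v t <A>  t v v $    expand <A> → ε
  5  $ v v t      t v v $    match t
  6  $ v v        v v $      match v
  7  $ v          v $        match v
Accept reached after 7 steps.

7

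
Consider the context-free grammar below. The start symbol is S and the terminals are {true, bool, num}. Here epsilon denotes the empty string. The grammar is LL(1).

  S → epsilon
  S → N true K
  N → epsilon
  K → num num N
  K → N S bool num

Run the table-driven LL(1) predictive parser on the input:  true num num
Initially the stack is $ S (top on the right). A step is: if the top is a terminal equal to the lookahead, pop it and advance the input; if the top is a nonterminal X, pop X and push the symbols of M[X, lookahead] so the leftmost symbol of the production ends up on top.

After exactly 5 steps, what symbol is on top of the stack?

step 1: stack=$ S  input=true num num $  — expand S → N true K
step 2: stack=$ K true N  input=true num num $  — expand N → epsilon
step 3: stack=$ K true  input=true num num $  — match true
step 4: stack=$ K  input=num num $  — expand K → num num N
step 5: stack=$ N num num  input=num num $  — match num
Stack after step 5: $ N num (top = num).

num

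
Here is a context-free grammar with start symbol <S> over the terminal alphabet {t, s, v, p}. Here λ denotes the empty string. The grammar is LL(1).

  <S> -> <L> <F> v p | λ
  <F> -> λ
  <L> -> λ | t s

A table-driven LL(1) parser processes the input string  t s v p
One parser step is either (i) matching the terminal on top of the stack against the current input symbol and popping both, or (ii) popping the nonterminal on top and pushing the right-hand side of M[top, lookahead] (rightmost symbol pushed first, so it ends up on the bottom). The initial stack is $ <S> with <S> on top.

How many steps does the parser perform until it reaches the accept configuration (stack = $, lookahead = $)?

7

     Stack          Input      Action
  1  $ <S>          t s v p $  expand <S> -> <L> <F> v p
  2  $ p v <F> <L>  t s v p $  expand <L> -> t s
  3  $ p v <F> s t  t s v p $  match t
  4  $ p v <F> s    s v p $    match s
  5  $ p v <F>      v p $      expand <F> -> λ
  6  $ p v          v p $      match v
  7  $ p            p $        match p
Accept reached after 7 steps.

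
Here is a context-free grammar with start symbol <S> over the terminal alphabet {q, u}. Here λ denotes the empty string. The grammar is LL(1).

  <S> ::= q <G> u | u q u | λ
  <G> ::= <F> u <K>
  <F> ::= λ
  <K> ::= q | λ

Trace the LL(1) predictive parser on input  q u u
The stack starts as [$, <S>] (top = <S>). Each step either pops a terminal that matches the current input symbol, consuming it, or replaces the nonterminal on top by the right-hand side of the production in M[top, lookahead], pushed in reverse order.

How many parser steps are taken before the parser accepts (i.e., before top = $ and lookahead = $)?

7

     Stack          Input    Action
  1  $ <S>          q u u $  expand <S> ::= q <G> u
  2  $ u <G> q      q u u $  match q
  3  $ u <G>        u u $    expand <G> ::= <F> u <K>
  4  $ u <K> u <F>  u u $    expand <F> ::= λ
  5  $ u <K> u      u u $    match u
  6  $ u <K>        u $      expand <K> ::= λ
  7  $ u            u $      match u
Accept reached after 7 steps.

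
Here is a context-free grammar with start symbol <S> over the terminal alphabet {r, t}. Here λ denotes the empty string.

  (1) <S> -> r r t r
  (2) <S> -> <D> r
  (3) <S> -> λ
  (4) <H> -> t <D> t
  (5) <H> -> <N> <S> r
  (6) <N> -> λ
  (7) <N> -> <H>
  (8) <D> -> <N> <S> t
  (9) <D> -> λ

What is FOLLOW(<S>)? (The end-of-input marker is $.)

{$, r, t}

FIRST(<S>): from <S>->r r t r we get {r}; from <S>-><D> r we get {r, t}; from <S>->λ we get {λ}. So FIRST(<S>) = {λ, r, t}.
FIRST(<H>): from <H>->t <D> t we get {t}; from <H>-><N> <S> r we get {r, t}. So FIRST(<H>) = {r, t}.
FIRST(<N>): from <N>->λ we get {λ}; from <N>-><H> we get {r, t}. So FIRST(<N>) = {λ, r, t}.
FIRST(<D>): from <D>-><N> <S> t we get {r, t}; from <D>->λ we get {λ}. So FIRST(<D>) = {λ, r, t}.
FOLLOW(<S>) includes $ since <S> is the start symbol.
FOLLOW(<S>): in <H>-><N> <S> r, <S> is followed by r with FIRST {r}; in <D>-><N> <S> t, <S> is followed by t with FIRST {t}. Thus FOLLOW(<S>) = {$, r, t}.
FOLLOW(<N>): in <H>-><N> <S> r, <N> is followed by <S> r with FIRST {r, t}; in <D>-><N> <S> t, <N> is followed by <S> t with FIRST {r, t}. Thus FOLLOW(<N>) = {r, t}.
FOLLOW(<H>): in <N>-><H>, the suffix after <H> is empty, so FOLLOW(<H>) ⊇ FOLLOW(<N>) = {r, t}. Thus FOLLOW(<H>) = {r, t}.
FOLLOW(<D>): in <S>-><D> r, <D> is followed by r with FIRST {r}; in <H>->t <D> t, <D> is followed by t with FIRST {t}. Thus FOLLOW(<D>) = {r, t}.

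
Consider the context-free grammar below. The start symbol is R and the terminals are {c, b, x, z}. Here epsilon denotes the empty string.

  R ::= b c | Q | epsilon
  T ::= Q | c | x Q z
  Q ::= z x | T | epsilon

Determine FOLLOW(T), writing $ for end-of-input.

FIRST(R): from R::=b c we get {b}; from R::=Q we get {epsilon, c, x, z}; from R::=epsilon we get {epsilon}. So FIRST(R) = {epsilon, b, c, x, z}.
FIRST(T): from T::=Q we get {epsilon, c, x, z}; from T::=c we get {c}; from T::=x Q z we get {x}. So FIRST(T) = {epsilon, c, x, z}.
FIRST(Q): from Q::=z x we get {z}; from Q::=T we get {epsilon, c, x, z}; from Q::=epsilon we get {epsilon}. So FIRST(Q) = {epsilon, c, x, z}.
FOLLOW(R) includes $ since R is the start symbol.
FOLLOW(R): R appears on no right-hand side. Thus FOLLOW(R) = {$}.
FOLLOW(T): in Q::=T, the suffix after T is empty, so FOLLOW(T) ⊇ FOLLOW(Q) = {$, z}. Thus FOLLOW(T) = {$, z}.
FOLLOW(Q): in R::=Q, the suffix after Q is empty, so FOLLOW(Q) ⊇ FOLLOW(R) = {$}; in T::=Q, the suffix after Q is empty, so FOLLOW(Q) ⊇ FOLLOW(T) = {$, z}; in T::=x Q z, Q is followed by z with FIRST {z}. Thus FOLLOW(Q) = {$, z}.

{$, z}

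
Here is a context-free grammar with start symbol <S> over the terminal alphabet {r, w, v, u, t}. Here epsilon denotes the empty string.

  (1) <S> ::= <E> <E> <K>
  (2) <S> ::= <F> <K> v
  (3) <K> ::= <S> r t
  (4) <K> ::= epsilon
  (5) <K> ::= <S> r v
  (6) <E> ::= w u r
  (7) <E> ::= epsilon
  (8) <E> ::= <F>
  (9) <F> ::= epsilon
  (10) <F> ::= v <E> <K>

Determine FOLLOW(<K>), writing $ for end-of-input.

{$, r, v, w}

FIRST(<F>) = {epsilon, v}
FIRST(<E>) = {epsilon, v, w}  (via <F>)
FIRST(<S>) = {epsilon, r, v, w}  (via <E> <E> <K>, <F> <K> v)
FIRST(<K>) = {epsilon, r, v, w}  (via <S> r t, <S> r v)
FOLLOW(<S>) includes $ since <S> is the start symbol.
FOLLOW(<S>): in <K>::=<S> r t, <S> is followed by r t with FIRST {r}; in <K>::=<S> r v, <S> is followed by r v with FIRST {r}. Thus FOLLOW(<S>) = {$, r}.
FOLLOW(<K>): in <S>::=<E> <E> <K>, the suffix after <K> is empty, so FOLLOW(<K>) ⊇ FOLLOW(<S>) = {$, r}; in <S>::=<F> <K> v, <K> is followed by v with FIRST {v}; in <F>::=v <E> <K>, the suffix after <K> is empty, so FOLLOW(<K>) ⊇ FOLLOW(<F>) = {$, r, v, w}. Thus FOLLOW(<K>) = {$, r, v, w}.
FOLLOW(<E>): in <S>::=<E> <E> <K> (occurrence 1), <E> is followed by <E> <K> with FIRST {epsilon, r, v, w}; in <S>::=<E> <E> <K> (occurrence 1), the suffix after <E> is nullable, so FOLLOW(<E>) ⊇ FOLLOW(<S>) = {$, r}; in <S>::=<E> <E> <K> (occurrence 2), <E> is followed by <K> with FIRST {epsilon, r, v, w}; in <S>::=<E> <E> <K> (occurrence 2), the suffix after <E> is nullable, so FOLLOW(<E>) ⊇ FOLLOW(<S>) = {$, r}; in <F>::=v <E> <K>, <E> is followed by <K> with FIRST {epsilon, r, v, w}; in <F>::=v <E> <K>, the suffix after <E> is nullable, so FOLLOW(<E>) ⊇ FOLLOW(<F>) = {$, r, v, w}. Thus FOLLOW(<E>) = {$, r, v, w}.
FOLLOW(<F>): in <S>::=<F> <K> v, <F> is followed by <K> v with FIRST {r, v, w}; in <E>::=<F>, the suffix after <F> is empty, so FOLLOW(<F>) ⊇ FOLLOW(<E>) = {$, r, v, w}. Thus FOLLOW(<F>) = {$, r, v, w}.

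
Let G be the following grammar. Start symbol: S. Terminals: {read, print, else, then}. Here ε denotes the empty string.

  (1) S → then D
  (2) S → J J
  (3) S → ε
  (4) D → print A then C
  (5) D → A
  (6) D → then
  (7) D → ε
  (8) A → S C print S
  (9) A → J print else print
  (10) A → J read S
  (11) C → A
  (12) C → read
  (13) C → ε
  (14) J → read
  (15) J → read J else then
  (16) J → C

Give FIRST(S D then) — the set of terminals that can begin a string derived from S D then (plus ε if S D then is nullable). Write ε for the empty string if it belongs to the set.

{print, read, then}

FIRST(S): from S→then D we get {then}; from S→J J we get {ε, print, read, then}; from S→ε we get {ε}. So FIRST(S) = {ε, print, read, then}.
FIRST(D): from D→print A then C we get {print}; from D→A we get {print, read, then}; from D→then we get {then}; from D→ε we get {ε}. So FIRST(D) = {ε, print, read, then}.
FIRST(A): from A→S C print S we get {print, read, then}; from A→J print else print we get {print, read, then}; from A→J read S we get {print, read, then}. So FIRST(A) = {print, read, then}.
FIRST(C): from C→A we get {print, read, then}; from C→read we get {read}; from C→ε we get {ε}. So FIRST(C) = {ε, print, read, then}.
FIRST(J): from J→read we get {read}; from J→read J else then we get {read}; from J→C we get {ε, print, read, then}. So FIRST(J) = {ε, print, read, then}.
FIRST(S D then): take FIRST of each symbol in turn, carrying on past any symbol whose FIRST contains ε; result {print, read, then}.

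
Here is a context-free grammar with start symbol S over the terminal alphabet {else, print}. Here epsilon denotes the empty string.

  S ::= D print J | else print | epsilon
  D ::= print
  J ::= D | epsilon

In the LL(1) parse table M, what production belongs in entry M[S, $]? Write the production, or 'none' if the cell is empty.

S ::= epsilon

FIRST(D): from D::=print we get {print}. So FIRST(D) = {print}.
FIRST(S): from S::=D print J we get {print}; from S::=else print we get {else}; from S::=epsilon we get {epsilon}. So FIRST(S) = {epsilon, else, print}.
FIRST(J): from J::=D we get {print}; from J::=epsilon we get {epsilon}. So FIRST(J) = {epsilon, print}.
FOLLOW(S) includes $ since S is the start symbol.
FOLLOW(S): S appears on no right-hand side. Thus FOLLOW(S) = {$}.
For S ::= D print J: FIRST(D print J) = {print}, so it goes in M[S, t] for t ∈ {print}.
For S ::= else print: FIRST(else print) = {else}, so it goes in M[S, t] for t ∈ {else}.
For S ::= epsilon: FIRST(epsilon) = {epsilon}, so it goes in M[S, t] for t ∈ {}; since epsilon ∈ FIRST, also for every t ∈ FOLLOW(S) = {$}.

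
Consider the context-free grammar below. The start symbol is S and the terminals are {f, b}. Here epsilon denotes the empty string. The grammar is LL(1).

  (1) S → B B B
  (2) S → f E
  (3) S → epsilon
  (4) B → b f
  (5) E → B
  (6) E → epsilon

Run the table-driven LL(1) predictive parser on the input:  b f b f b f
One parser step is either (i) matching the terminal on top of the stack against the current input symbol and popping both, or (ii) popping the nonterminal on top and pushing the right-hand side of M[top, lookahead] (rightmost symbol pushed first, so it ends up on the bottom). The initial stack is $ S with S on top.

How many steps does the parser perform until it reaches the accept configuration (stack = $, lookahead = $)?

10

      Stack      Input          Action
   1  $ S        b f b f b f $  expand S → B B B
   2  $ B B B    b f b f b f $  expand B → b f
   3  $ B B f b  b f b f b f $  match b
   4  $ B B f    f b f b f $    match f
   5  $ B B      b f b f $      expand B → b f
   6  $ B f b    b f b f $      match b
   7  $ B f      f b f $        match f
   8  $ B        b f $          expand B → b f
   9  $ f b      b f $          match b
  10  $ f        f $            match f
Accept reached after 10 steps.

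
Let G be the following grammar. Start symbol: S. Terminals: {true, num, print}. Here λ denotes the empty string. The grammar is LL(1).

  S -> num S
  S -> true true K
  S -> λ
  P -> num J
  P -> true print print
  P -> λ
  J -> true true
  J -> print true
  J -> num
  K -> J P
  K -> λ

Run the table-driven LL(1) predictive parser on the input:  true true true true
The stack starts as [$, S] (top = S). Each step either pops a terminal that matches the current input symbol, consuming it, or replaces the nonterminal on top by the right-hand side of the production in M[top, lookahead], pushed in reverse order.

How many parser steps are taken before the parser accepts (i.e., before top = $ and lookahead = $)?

step 1: stack=$ S  input=true true true true $  — expand S -> true true K
step 2: stack=$ K true true  input=true true true true $  — match true
step 3: stack=$ K true  input=true true true $  — match true
step 4: stack=$ K  input=true true $  — expand K -> J P
step 5: stack=$ P J  input=true true $  — expand J -> true true
step 6: stack=$ P true true  input=true true $  — match true
step 7: stack=$ P true  input=true $  — match true
step 8: stack=$ P  input=$  — expand P -> λ
Accept reached after 8 steps.

8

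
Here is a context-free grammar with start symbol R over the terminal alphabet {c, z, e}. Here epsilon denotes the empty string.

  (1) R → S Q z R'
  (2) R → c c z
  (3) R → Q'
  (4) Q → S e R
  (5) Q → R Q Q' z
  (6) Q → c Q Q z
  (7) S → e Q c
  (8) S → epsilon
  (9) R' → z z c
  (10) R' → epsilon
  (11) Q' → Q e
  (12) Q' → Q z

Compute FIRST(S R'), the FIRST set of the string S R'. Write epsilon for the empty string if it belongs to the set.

{epsilon, e, z}

FIRST(S): from S→e Q c we get {e}; from S→epsilon we get {epsilon}. So FIRST(S) = {epsilon, e}.
FIRST(R'): from R'→z z c we get {z}; from R'→epsilon we get {epsilon}. So FIRST(R') = {epsilon, z}.
FIRST(R): from R→S Q z R' we get {c, e}; from R→c c z we get {c}; from R→Q' we get {c, e}. So FIRST(R) = {c, e}.
FIRST(Q): from Q→S e R we get {e}; from Q→R Q Q' z we get {c, e}; from Q→c Q Q z we get {c}. So FIRST(Q) = {c, e}.
FIRST(Q'): from Q'→Q e we get {c, e}; from Q'→Q z we get {c, e}. So FIRST(Q') = {c, e}.
FIRST(S R'): take FIRST of each symbol in turn, carrying on past any symbol whose FIRST contains epsilon; result {epsilon, e, z}.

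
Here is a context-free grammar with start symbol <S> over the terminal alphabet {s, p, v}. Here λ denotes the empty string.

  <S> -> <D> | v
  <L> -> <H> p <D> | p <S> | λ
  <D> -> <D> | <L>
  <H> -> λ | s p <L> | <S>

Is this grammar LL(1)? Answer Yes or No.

No

FIRST(<S>) = {λ, p, s, v}
FIRST(<L>) = {λ, p, s, v}
FIRST(<D>) = {λ, p, s, v}
FIRST(<H>) = {λ, p, s, v}
FOLLOW(<S>) = {$, p}
FOLLOW(<L>) = {$, p}
FOLLOW(<D>) = {$, p}
FOLLOW(<H>) = {p}
Cell M[<D>, $] receives both <D> -> <D> and <D> -> <L> — the grammar is not LL(1).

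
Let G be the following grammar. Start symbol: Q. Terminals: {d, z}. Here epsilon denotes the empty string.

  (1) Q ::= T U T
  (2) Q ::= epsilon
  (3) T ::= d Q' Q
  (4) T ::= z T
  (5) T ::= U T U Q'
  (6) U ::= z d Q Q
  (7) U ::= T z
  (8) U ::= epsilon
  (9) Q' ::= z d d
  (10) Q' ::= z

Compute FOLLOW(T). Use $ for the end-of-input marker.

{$, d, z}

FIRST(Q'): from Q'::=z d d we get {z}; from Q'::=z we get {z}. So FIRST(Q') = {z}.
FIRST(Q): from Q::=T U T we get {d, z}; from Q::=epsilon we get {epsilon}. So FIRST(Q) = {epsilon, d, z}.
FIRST(T): from T::=d Q' Q we get {d}; from T::=z T we get {z}; from T::=U T U Q' we get {d, z}. So FIRST(T) = {d, z}.
FIRST(U): from U::=z d Q Q we get {z}; from U::=T z we get {d, z}; from U::=epsilon we get {epsilon}. So FIRST(U) = {epsilon, d, z}.
FOLLOW(Q) includes $ since Q is the start symbol.
FOLLOW(U): in Q::=T U T, U is followed by T with FIRST {d, z}; in T::=U T U Q' (occurrence 1), U is followed by T U Q' with FIRST {d, z}; in T::=U T U Q' (occurrence 2), U is followed by Q' with FIRST {z}. Thus FOLLOW(U) = {d, z}.
FOLLOW(Q): in T::=d Q' Q, the suffix after Q is empty, so FOLLOW(Q) ⊇ FOLLOW(T) = {$, d, z}; in U::=z d Q Q (occurrence 1), Q is followed by Q with FIRST {epsilon, d, z}; in U::=z d Q Q (occurrence 1), the suffix after Q is nullable, so FOLLOW(Q) ⊇ FOLLOW(U) = {d, z}; in U::=z d Q Q (occurrence 2), the suffix after Q is empty, so FOLLOW(Q) ⊇ FOLLOW(U) = {d, z}. Thus FOLLOW(Q) = {$, d, z}.
FOLLOW(T): in Q::=T U T (occurrence 1), T is followed by U T with FIRST {d, z}; in Q::=T U T (occurrence 2), the suffix after T is empty, so FOLLOW(T) ⊇ FOLLOW(Q) = {$, d, z}; in T::=z T, the suffix after T is empty (adds nothing new); in T::=U T U Q', T is followed by U Q' with FIRST {d, z}; in U::=T z, T is followed by z with FIRST {z}. Thus FOLLOW(T) = {$, d, z}.
FOLLOW(Q'): in T::=d Q' Q, Q' is followed by Q with FIRST {epsilon, d, z}; in T::=d Q' Q, the suffix after Q' is nullable, so FOLLOW(Q') ⊇ FOLLOW(T) = {$, d, z}; in T::=U T U Q', the suffix after Q' is empty, so FOLLOW(Q') ⊇ FOLLOW(T) = {$, d, z}. Thus FOLLOW(Q') = {$, d, z}.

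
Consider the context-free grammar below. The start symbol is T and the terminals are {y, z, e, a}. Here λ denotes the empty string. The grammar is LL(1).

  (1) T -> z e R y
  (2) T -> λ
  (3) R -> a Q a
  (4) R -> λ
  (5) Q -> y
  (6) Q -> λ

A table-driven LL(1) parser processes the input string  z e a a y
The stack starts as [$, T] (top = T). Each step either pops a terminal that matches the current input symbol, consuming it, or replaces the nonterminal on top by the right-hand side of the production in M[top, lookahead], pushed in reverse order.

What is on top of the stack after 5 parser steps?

     Stack      Input        Action
  1  $ T        z e a a y $  expand T -> z e R y
  2  $ y R e z  z e a a y $  match z
  3  $ y R e    e a a y $    match e
  4  $ y R      a a y $      expand R -> a Q a
  5  $ y a Q a  a a y $      match a
Stack after step 5: $ y a Q (top = Q).

Q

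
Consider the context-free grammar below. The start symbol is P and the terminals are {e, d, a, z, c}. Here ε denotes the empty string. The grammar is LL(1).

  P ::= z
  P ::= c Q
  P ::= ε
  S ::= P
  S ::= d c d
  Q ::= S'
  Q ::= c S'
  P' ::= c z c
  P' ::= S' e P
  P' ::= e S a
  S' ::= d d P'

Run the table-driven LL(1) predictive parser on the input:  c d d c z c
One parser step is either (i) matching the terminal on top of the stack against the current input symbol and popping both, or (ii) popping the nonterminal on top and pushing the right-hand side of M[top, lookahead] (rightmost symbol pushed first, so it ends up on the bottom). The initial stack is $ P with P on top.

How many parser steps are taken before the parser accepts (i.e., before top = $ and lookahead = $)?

10

      Stack     Input          Action
   1  $ P       c d d c z c $  expand P ::= c Q
   2  $ Q c     c d d c z c $  match c
   3  $ Q       d d c z c $    expand Q ::= S'
   4  $ S'      d d c z c $    expand S' ::= d d P'
   5  $ P' d d  d d c z c $    match d
   6  $ P' d    d c z c $      match d
   7  $ P'      c z c $        expand P' ::= c z c
   8  $ c z c   c z c $        match c
   9  $ c z     z c $          match z
  10  $ c       c $            match c
Accept reached after 10 steps.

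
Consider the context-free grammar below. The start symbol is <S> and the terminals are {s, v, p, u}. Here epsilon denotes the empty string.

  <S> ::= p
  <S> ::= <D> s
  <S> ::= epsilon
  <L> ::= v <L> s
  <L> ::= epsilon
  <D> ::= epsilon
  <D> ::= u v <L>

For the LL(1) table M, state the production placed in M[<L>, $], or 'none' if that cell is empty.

none

FIRST(<L>): from <L>::=v <L> s we get {v}; from <L>::=epsilon we get {epsilon}. So FIRST(<L>) = {epsilon, v}.
FIRST(<D>): from <D>::=epsilon we get {epsilon}; from <D>::=u v <L> we get {u}. So FIRST(<D>) = {epsilon, u}.
FIRST(<S>): from <S>::=p we get {p}; from <S>::=<D> s we get {s, u}; from <S>::=epsilon we get {epsilon}. So FIRST(<S>) = {epsilon, p, s, u}.
FOLLOW(<S>) includes $ since <S> is the start symbol.
FOLLOW(<D>): in <S>::=<D> s, <D> is followed by s with FIRST {s}. Thus FOLLOW(<D>) = {s}.
FOLLOW(<L>): in <L>::=v <L> s, <L> is followed by s with FIRST {s}; in <D>::=u v <L>, the suffix after <L> is empty, so FOLLOW(<L>) ⊇ FOLLOW(<D>) = {s}. Thus FOLLOW(<L>) = {s}.
For <L> ::= v <L> s: FIRST(v <L> s) = {v}, so it goes in M[<L>, t] for t ∈ {v}.
For <L> ::= epsilon: FIRST(epsilon) = {epsilon}, so it goes in M[<L>, t] for t ∈ {}; since epsilon ∈ FIRST, also for every t ∈ FOLLOW(<L>) = {s}.
None of these place a production in M[<L>, $].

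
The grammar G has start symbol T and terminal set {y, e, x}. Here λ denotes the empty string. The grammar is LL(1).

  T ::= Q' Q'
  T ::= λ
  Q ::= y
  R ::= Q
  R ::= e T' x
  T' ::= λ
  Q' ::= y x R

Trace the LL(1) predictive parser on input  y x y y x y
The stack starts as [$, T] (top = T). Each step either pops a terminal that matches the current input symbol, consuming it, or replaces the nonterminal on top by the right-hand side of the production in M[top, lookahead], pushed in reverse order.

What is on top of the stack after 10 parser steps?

R

      Stack       Input          Action
   1  $ T         y x y y x y $  expand T ::= Q' Q'
   2  $ Q' Q'     y x y y x y $  expand Q' ::= y x R
   3  $ Q' R x y  y x y y x y $  match y
   4  $ Q' R x    x y y x y $    match x
   5  $ Q' R      y y x y $      expand R ::= Q
   6  $ Q' Q      y y x y $      expand Q ::= y
   7  $ Q' y      y y x y $      match y
   8  $ Q'        y x y $        expand Q' ::= y x R
   9  $ R x y     y x y $        match y
  10  $ R x       x y $          match x
Stack after step 10: $ R (top = R).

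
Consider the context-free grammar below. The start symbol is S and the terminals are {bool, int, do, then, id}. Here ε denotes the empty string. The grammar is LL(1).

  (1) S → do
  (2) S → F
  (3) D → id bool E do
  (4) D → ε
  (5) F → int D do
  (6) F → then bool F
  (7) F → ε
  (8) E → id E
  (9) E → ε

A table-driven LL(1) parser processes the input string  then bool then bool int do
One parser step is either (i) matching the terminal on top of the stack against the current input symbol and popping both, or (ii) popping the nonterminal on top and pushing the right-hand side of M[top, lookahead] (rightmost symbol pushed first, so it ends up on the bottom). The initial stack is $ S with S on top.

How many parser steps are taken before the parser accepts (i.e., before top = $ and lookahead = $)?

step 1: stack=$ S  input=then bool then bool int do $  — expand S → F
step 2: stack=$ F  input=then bool then bool int do $  — expand F → then bool F
step 3: stack=$ F bool then  input=then bool then bool int do $  — match then
step 4: stack=$ F bool  input=bool then bool int do $  — match bool
step 5: stack=$ F  input=then bool int do $  — expand F → then bool F
step 6: stack=$ F bool then  input=then bool int do $  — match then
step 7: stack=$ F bool  input=bool int do $  — match bool
step 8: stack=$ F  input=int do $  — expand F → int D do
step 9: stack=$ do D int  input=int do $  — match int
step 10: stack=$ do D  input=do $  — expand D → ε
step 11: stack=$ do  input=do $  — match do
Accept reached after 11 steps.

11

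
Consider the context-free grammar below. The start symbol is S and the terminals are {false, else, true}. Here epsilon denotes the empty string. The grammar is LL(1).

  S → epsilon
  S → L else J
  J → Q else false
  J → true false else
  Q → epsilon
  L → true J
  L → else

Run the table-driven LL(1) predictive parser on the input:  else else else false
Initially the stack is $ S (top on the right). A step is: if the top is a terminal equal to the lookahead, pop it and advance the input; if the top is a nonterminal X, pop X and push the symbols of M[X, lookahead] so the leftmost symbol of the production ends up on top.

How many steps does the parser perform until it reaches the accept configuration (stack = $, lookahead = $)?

step 1: stack=$ S  input=else else else false $  — expand S → L else J
step 2: stack=$ J else L  input=else else else false $  — expand L → else
step 3: stack=$ J else else  input=else else else false $  — match else
step 4: stack=$ J else  input=else else false $  — match else
step 5: stack=$ J  input=else false $  — expand J → Q else false
step 6: stack=$ false else Q  input=else false $  — expand Q → epsilon
step 7: stack=$ false else  input=else false $  — match else
step 8: stack=$ false  input=false $  — match false
Accept reached after 8 steps.

8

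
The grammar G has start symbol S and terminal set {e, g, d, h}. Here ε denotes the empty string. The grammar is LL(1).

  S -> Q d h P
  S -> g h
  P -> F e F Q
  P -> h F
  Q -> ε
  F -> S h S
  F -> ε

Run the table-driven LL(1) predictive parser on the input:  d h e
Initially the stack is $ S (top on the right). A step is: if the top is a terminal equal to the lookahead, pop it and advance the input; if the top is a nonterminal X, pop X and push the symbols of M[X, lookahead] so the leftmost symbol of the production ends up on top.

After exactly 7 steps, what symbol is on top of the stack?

F

step 1: stack=$ S  input=d h e $  — expand S -> Q d h P
step 2: stack=$ P h d Q  input=d h e $  — expand Q -> ε
step 3: stack=$ P h d  input=d h e $  — match d
step 4: stack=$ P h  input=h e $  — match h
step 5: stack=$ P  input=e $  — expand P -> F e F Q
step 6: stack=$ Q F e F  input=e $  — expand F -> ε
step 7: stack=$ Q F e  input=e $  — match e
Stack after step 7: $ Q F (top = F).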